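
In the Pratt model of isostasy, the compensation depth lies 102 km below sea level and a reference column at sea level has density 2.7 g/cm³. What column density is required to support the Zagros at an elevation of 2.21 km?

2.64 g/cm³

Pratt balance: ρ_ref D = ρ (D + h).
ρ = ρ_ref D/(D + h) = 2.7 × 102 km/(102 km + 2.21 km) = 2.64 g/cm³.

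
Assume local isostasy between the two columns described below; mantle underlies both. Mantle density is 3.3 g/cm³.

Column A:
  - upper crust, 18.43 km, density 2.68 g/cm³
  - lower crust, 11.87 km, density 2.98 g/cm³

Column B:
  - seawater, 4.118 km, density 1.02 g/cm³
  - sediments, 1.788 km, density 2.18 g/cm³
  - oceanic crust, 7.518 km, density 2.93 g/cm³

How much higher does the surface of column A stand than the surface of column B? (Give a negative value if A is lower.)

For any compensation level in the mantle, the mantle terms cancel and isostasy reduces to e = (Σt_A − Σt_B) − (Σ(ρt)_A − Σ(ρt)_B) / ρ_m.
Σt_A = 30.3 km; Σt_B = 13.424 km; Σ(ρt)_A = 84.765; Σ(ρt)_B = 30.12594 (in km·g/cm³).
e = (30.3 − 13.424) − (84.765 − 30.12594) / 3.3 = 0.319 km.

0.319 km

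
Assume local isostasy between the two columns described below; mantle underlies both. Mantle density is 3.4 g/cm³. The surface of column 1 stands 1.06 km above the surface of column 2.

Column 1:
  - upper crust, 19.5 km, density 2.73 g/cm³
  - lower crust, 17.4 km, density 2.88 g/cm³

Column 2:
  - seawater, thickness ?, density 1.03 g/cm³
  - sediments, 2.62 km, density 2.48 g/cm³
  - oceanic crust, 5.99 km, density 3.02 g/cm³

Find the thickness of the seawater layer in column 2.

Take the compensation level at the base of the deeper column (depth z_c below the surface of column 1) and equate Σ ρ_i t_i down to z_c; mantle fills any gap and the z_c terms cancel.
Column 1: 19.5×2.73 + 17.4×2.88 + (z_c − 36.9)×3.4
Column 2: 1.06×0 + x×1.03 + 2.62×2.48 + 5.99×3.02 + (z_c − 1.06 − 8.61 − x)×3.4
The z_c×3.4 term appears on both sides and cancels. Collect the known terms of each column as K = Σ(ρt)_known − 3.4 × (depth of known layers): K_1 = 103.347 − 3.4×36.9 = −22.113; K_2 = 24.5874 − 3.4×(1.06 + 8.61) = −8.2906.
Balance: K_1 = K_2 − x×(3.4 − 1.03), so x = (K_2 − K_1)/(3.4 − 1.03) = 13.8224/2.37 = 5.83 km.

5.83 km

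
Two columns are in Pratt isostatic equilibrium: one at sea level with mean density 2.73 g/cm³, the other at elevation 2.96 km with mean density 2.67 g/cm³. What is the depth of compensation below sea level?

132 km

ρ_ref D = ρ (D + h) → D (ρ_ref − ρ) = ρ h.
D = ρ h/(ρ_ref − ρ) = 2.67 × 2.96 km/(2.73 − 2.67) = 132 km.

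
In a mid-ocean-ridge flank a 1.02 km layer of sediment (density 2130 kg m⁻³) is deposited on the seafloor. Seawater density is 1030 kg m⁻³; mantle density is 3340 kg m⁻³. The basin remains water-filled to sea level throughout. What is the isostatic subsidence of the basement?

0.486 km

Submarine loading: the sediment displaces seawater, and the subsidence is in turn flooded, so s (ρ_m − ρ_w) = t (ρ_sed − ρ_w).
s = 1.02 km × (2130 − 1030) / (3340 − 1030) = 0.486 km.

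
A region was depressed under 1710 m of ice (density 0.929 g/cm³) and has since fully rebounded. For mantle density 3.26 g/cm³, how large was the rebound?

Removing the load lets mantle flow back in; uplift u satisfies ρ_ice t = ρ_m u.
u = t ρ_ice/ρ_m = 1710 m × 0.929/3.26 = 487 m.

487 m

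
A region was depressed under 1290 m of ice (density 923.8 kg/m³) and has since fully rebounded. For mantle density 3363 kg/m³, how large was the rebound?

354 m

Removing the load lets mantle flow back in; uplift u satisfies ρ_ice t = ρ_m u.
u = t ρ_ice/ρ_m = 1290 m × 923.8/3363 = 354 m.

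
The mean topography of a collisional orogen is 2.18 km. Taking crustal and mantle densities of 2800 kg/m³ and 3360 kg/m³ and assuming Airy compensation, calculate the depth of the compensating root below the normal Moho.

10.9 km

By Archimedes' principle applied to the lithosphere: the weight of the topography is balanced by the buoyancy of the root, ρ_c h = (ρ_m − ρ_c) r.
r = h · ρ_c / (ρ_m − ρ_c) = 2.18 km × 2800 / (3360 − 2800) = 10.9 km.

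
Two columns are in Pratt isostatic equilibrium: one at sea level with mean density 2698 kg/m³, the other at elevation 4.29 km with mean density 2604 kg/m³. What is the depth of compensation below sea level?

119 km

ρ_ref D = ρ (D + h) → D (ρ_ref − ρ) = ρ h.
D = ρ h/(ρ_ref − ρ) = 2604 × 4.29 km/(2698 − 2604) = 119 km.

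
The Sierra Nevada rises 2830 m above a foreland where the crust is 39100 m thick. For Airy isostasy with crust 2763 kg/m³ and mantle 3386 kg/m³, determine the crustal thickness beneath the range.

Root depth r = h ρ_c / (ρ_m − ρ_c) = 2830 m × 2763 / 623 = 12550 m.
Total thickness = T + h + r = 39100 m + 2830 m + 12550 m = 54500 m.

54500 m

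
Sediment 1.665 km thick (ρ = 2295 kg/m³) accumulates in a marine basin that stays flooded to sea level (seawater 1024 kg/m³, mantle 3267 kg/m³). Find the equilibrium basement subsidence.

0.943 km

Submarine loading: the sediment displaces seawater, and the subsidence is in turn flooded, so s (ρ_m − ρ_w) = t (ρ_sed − ρ_w).
s = 1.665 km × (2295 − 1024) / (3267 − 1024) = 0.943 km.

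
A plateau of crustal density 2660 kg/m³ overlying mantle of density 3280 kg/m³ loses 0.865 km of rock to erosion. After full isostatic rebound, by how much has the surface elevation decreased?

0.164 km

Rebound u = e ρ_c/ρ_m = 0.865 km × 2660/3280 = 0.7015 km.
Net surface drop = e − u = 0.865 km − 0.7015 km = e (ρ_m − ρ_c)/ρ_m = 0.164 km.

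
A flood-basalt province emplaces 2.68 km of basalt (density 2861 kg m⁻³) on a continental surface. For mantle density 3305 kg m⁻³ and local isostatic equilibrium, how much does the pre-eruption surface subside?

Subaerial loading: s = t ρ_load / ρ_m.
s = 2.68 km × 2861/3305 = 2.32 km.

2.32 km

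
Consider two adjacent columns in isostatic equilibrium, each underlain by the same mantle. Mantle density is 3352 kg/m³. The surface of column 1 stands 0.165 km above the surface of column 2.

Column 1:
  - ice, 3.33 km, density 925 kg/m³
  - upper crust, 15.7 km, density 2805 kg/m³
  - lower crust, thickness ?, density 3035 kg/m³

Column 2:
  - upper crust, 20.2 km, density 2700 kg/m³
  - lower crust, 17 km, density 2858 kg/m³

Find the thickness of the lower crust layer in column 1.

17.2 km

Take the compensation level at the base of the deeper column (depth z_c below the surface of column 1) and equate Σ ρ_i t_i down to z_c; mantle fills any gap and the z_c terms cancel.
Column 1: 3.33×925 + 15.7×2805 + x×3035 + (z_c − 19.03 − x)×3352
Column 2: 0.165×0 + 20.2×2700 + 17×2858 + (z_c − 0.165 − 37.2)×3352
The z_c×3352 term appears on both sides and cancels. Collect the known terms of each column as K = Σ(ρt)_known − 3352 × (depth of known layers): K_1 = 47118.75 − 3352×19.03 = −16669.81; K_2 = 103126 − 3352×(0.165 + 37.2) = −22121.48.
Balance: K_1 − x×(3352 − 3035) = K_2, so x = (K_1 − K_2)/(3352 − 3035) = 5451.67/317 = 17.2 km.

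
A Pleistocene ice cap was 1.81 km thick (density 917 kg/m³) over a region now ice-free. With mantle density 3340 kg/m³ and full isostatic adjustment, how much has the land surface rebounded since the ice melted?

Removing the load lets mantle flow back in; uplift u satisfies ρ_ice t = ρ_m u.
u = t ρ_ice/ρ_m = 1.81 km × 917/3340 = 0.497 km.

0.497 km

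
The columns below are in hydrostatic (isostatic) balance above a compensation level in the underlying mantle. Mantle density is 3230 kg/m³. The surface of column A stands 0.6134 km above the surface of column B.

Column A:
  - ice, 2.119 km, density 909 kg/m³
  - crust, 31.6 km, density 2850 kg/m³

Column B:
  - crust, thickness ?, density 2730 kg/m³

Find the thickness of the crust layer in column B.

29.9 km

Take the compensation level at the base of the deeper column (depth z_c below the surface of column A) and equate Σ ρ_i t_i down to z_c; mantle fills any gap and the z_c terms cancel.
Column A: 2.119×909 + 31.6×2850 + (z_c − 33.719)×3230
Column B: 0.6134×0 + x×2730 + (z_c − 0.6134 − 0 − x)×3230
The z_c×3230 term appears on both sides and cancels. Collect the known terms of each column as K = Σ(ρt)_known − 3230 × (depth of known layers): K_A = 91986.171 − 3230×33.719 = −16926.199; K_B = 0 − 3230×(0.6134 + 0) = −1981.282.
Balance: K_A = K_B − x×(3230 − 2730), so x = (K_B − K_A)/(3230 − 2730) = 14944.9/500 = 29.9 km.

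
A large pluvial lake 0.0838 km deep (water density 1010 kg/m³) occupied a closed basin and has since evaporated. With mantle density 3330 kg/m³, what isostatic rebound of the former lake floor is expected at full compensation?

0.0254 km

u = d ρ_w/ρ_m = 0.0838 km × 1010/3330 = 0.0254 km.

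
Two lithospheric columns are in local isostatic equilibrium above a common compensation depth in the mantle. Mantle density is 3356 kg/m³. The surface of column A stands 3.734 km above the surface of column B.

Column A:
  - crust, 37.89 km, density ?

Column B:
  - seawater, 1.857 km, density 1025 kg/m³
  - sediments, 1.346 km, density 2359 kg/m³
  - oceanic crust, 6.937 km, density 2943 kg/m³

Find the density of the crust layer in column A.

Take the compensation level at the base of the deeper column (depth z_c below the surface of column A) and equate Σ ρ_i t_i down to z_c; mantle fills any gap and the z_c terms cancel.
Column A: 37.89×ρ + (z_c − 37.89)×3356
Column B: 3.734×0 + 1.857×1025 + 1.346×2359 + 6.937×2943 + (z_c − 3.734 − 10.14)×3356
The z_c×3356 term appears on both sides and cancels. Collect the known terms of each column as K = Σ(ρt)_known − 3356 × (depth of known layers): K_A = 0 − 3356×37.89 = −127158.84; K_B = 25494.23 − 3356×(3.734 + 10.14) = −21066.914.
Balance: K_A + 37.89×ρ = K_B, so ρ = (K_B − K_A)/37.89 = 106092/37.89 = 2800 kg/m³.

2800 kg/m³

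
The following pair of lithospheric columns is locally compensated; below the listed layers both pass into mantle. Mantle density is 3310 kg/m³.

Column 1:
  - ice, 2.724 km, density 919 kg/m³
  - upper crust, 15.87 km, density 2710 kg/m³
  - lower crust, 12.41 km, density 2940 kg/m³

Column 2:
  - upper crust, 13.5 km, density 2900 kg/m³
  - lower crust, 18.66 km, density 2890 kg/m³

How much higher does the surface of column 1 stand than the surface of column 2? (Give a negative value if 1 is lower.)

For any compensation level in the mantle, the mantle terms cancel and isostasy reduces to e = (Σt_1 − Σt_2) − (Σ(ρt)_1 − Σ(ρt)_2) / ρ_m.
Σt_1 = 31.004 km; Σt_2 = 32.16 km; Σ(ρt)_1 = 81996.456; Σ(ρt)_2 = 93077.4 (in km·kg/m³).
e = (31.004 − 32.16) − (81996.456 − 93077.4) / 3310 = 2.19 km.

2.19 km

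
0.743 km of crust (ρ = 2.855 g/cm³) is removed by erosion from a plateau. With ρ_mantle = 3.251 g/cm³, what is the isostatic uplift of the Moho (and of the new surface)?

Unloading: uplift u = e ρ_c/ρ_m = 0.743 km × 2.855/3.251 = 0.652 km.

0.652 km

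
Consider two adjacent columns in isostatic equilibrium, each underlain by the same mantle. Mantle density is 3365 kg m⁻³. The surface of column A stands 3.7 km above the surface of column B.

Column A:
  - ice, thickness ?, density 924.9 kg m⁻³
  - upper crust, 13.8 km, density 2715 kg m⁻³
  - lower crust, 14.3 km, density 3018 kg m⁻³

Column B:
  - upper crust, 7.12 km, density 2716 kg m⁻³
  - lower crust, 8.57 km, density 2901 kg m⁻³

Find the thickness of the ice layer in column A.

2.92 km

Take the compensation level at the base of the deeper column (depth z_c below the surface of column A) and equate Σ ρ_i t_i down to z_c; mantle fills any gap and the z_c terms cancel.
Column A: x×924.9 + 13.8×2715 + 14.3×3018 + (z_c − 28.1 − x)×3365
Column B: 3.7×0 + 7.12×2716 + 8.57×2901 + (z_c − 3.7 − 15.69)×3365
The z_c×3365 term appears on both sides and cancels. Collect the known terms of each column as K = Σ(ρt)_known − 3365 × (depth of known layers): K_A = 80624.4 − 3365×28.1 = −13932.1; K_B = 44199.49 − 3365×(3.7 + 15.69) = −21047.86.
Balance: K_A − x×(3365 − 924.9) = K_B, so x = (K_A − K_B)/(3365 − 924.9) = 7115.76/2440.1 = 2.92 km.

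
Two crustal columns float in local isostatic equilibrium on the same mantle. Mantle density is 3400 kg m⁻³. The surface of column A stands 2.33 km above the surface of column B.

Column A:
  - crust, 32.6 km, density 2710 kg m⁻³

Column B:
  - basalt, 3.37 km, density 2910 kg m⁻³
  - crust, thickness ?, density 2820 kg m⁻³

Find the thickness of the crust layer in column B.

Take the compensation level at the base of the deeper column (depth z_c below the surface of column A) and equate Σ ρ_i t_i down to z_c; mantle fills any gap and the z_c terms cancel.
Column A: 32.6×2710 + (z_c − 32.6)×3400
Column B: 2.33×0 + 3.37×2910 + x×2820 + (z_c − 2.33 − 3.37 − x)×3400
The z_c×3400 term appears on both sides and cancels. Collect the known terms of each column as K = Σ(ρt)_known − 3400 × (depth of known layers): K_A = 88346 − 3400×32.6 = −22494; K_B = 9806.7 − 3400×(2.33 + 3.37) = −9573.3.
Balance: K_A = K_B − x×(3400 − 2820), so x = (K_B − K_A)/(3400 − 2820) = 12920.7/580 = 22.3 km.

22.3 km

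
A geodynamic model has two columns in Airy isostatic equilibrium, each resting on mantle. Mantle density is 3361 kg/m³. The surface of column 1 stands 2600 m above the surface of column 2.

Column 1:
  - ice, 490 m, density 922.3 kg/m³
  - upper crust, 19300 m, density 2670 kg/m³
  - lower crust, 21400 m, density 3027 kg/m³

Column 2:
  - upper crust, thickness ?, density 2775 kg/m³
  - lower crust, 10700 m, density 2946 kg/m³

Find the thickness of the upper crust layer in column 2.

14500 m

Take the compensation level at the base of the deeper column (depth z_c below the surface of column 1) and equate Σ ρ_i t_i down to z_c; mantle fills any gap and the z_c terms cancel.
Column 1: 490×922.3 + 19300×2670 + 21400×3027 + (z_c − 41190)×3361
Column 2: 2600×0 + x×2775 + 10700×2946 + (z_c − 2600 − 10700 − x)×3361
The z_c×3361 term appears on both sides and cancels. Collect the known terms of each column as K = Σ(ρt)_known − 3361 × (depth of known layers): K_1 = 116760727 − 3361×41190 = −21678863; K_2 = 31522200 − 3361×(2600 + 10700) = −13179100.
Balance: K_1 = K_2 − x×(3361 − 2775), so x = (K_2 − K_1)/(3361 − 2775) = 8499760/586 = 14500 m.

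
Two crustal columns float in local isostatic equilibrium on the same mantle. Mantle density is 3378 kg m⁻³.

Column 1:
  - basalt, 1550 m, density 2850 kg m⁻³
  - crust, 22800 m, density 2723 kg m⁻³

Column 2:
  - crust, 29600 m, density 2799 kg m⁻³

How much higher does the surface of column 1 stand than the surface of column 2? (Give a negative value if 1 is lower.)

For any compensation level in the mantle, the mantle terms cancel and isostasy reduces to e = (Σt_1 − Σt_2) − (Σ(ρt)_1 − Σ(ρt)_2) / ρ_m.
Σt_1 = 24350 m; Σt_2 = 29600 m; Σ(ρt)_1 = 66501900; Σ(ρt)_2 = 82850400 (in m·kg m⁻³).
e = (24350 − 29600) − (66501900 − 82850400) / 3378 = −410 m.

−410 m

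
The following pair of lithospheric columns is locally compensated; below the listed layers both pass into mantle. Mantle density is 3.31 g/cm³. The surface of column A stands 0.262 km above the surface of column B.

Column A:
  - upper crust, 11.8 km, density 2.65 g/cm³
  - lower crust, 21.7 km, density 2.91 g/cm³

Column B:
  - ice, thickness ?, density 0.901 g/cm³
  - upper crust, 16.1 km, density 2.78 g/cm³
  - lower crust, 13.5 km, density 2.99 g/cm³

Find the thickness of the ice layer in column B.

Take the compensation level at the base of the deeper column (depth z_c below the surface of column A) and equate Σ ρ_i t_i down to z_c; mantle fills any gap and the z_c terms cancel.
Column A: 11.8×2.65 + 21.7×2.91 + (z_c − 33.5)×3.31
Column B: 0.262×0 + x×0.901 + 16.1×2.78 + 13.5×2.99 + (z_c − 0.262 − 29.6 − x)×3.31
The z_c×3.31 term appears on both sides and cancels. Collect the known terms of each column as K = Σ(ρt)_known − 3.31 × (depth of known layers): K_A = 94.417 − 3.31×33.5 = −16.468; K_B = 85.123 − 3.31×(0.262 + 29.6) = −13.72022.
Balance: K_A = K_B − x×(3.31 − 0.901), so x = (K_B − K_A)/(3.31 − 0.901) = 2.74778/2.409 = 1.14 km.

1.14 km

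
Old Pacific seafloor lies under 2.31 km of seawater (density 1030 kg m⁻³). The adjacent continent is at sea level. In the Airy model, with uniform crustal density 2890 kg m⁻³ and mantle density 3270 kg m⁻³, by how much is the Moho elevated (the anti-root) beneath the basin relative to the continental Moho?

11.3 km

Equating mass per unit area of the two columns: replacing crust with seawater at the top is compensated by replacing crust with mantle at the base: d (ρ_c − ρ_w) = a (ρ_m − ρ_c).
a = d (ρ_c − ρ_w)/(ρ_m − ρ_c) = 2.31 km × 1860/380 = 11.3 km.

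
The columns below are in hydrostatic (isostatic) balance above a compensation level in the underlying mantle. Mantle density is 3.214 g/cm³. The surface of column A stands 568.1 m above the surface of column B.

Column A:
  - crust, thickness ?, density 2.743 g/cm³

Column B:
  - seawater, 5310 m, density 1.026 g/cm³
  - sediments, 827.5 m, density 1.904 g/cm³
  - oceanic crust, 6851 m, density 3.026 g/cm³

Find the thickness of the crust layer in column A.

Take the compensation level at the base of the deeper column (depth z_c below the surface of column A) and equate Σ ρ_i t_i down to z_c; mantle fills any gap and the z_c terms cancel.
Column A: x×2.743 + (z_c − 0 − x)×3.214
Column B: 568.1×0 + 5310×1.026 + 827.5×1.904 + 6851×3.026 + (z_c − 568.1 − 12988.5)×3.214
The z_c×3.214 term appears on both sides and cancels. Collect the known terms of each column as K = Σ(ρt)_known − 3.214 × (depth of known layers): K_A = 0 − 3.214×0 = 0; K_B = 27754.746 − 3.214×(568.1 + 12988.5) = −15816.1664.
Balance: K_A − x×(3.214 − 2.743) = K_B, so x = (K_A − K_B)/(3.214 − 2.743) = 15816.2/0.471 = 33600 m.

33600 m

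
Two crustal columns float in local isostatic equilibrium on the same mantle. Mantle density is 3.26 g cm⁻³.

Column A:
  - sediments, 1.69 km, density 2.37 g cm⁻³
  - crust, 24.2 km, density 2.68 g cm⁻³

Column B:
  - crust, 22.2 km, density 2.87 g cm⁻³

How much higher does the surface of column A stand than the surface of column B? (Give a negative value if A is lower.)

For any compensation level in the mantle, the mantle terms cancel and isostasy reduces to e = (Σt_A − Σt_B) − (Σ(ρt)_A − Σ(ρt)_B) / ρ_m.
Σt_A = 25.89 km; Σt_B = 22.2 km; Σ(ρt)_A = 68.8613; Σ(ρt)_B = 63.714 (in km·g cm⁻³).
e = (25.89 − 22.2) − (68.8613 − 63.714) / 3.26 = 2.11 km.

2.11 km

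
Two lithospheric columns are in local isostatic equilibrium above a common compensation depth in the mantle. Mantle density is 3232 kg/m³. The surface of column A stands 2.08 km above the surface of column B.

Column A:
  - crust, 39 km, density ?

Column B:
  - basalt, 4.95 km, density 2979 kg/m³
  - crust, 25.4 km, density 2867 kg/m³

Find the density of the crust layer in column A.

Take the compensation level at the base of the deeper column (depth z_c below the surface of column A) and equate Σ ρ_i t_i down to z_c; mantle fills any gap and the z_c terms cancel.
Column A: 39×ρ + (z_c − 39)×3232
Column B: 2.08×0 + 4.95×2979 + 25.4×2867 + (z_c − 2.08 − 30.35)×3232
The z_c×3232 term appears on both sides and cancels. Collect the known terms of each column as K = Σ(ρt)_known − 3232 × (depth of known layers): K_A = 0 − 3232×39 = −126048; K_B = 87567.85 − 3232×(2.08 + 30.35) = −17245.91.
Balance: K_A + 39×ρ = K_B, so ρ = (K_B − K_A)/39 = 108802/39 = 2790 kg/m³.

2790 kg/m³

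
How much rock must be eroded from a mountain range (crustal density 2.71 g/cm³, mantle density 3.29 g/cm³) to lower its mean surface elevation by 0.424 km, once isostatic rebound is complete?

2.41 km

Net drop Δ = e − u = e − e ρ_c/ρ_m = e (ρ_m − ρ_c)/ρ_m.
e = Δ ρ_m/(ρ_m − ρ_c) = 0.424 km × 3.29/0.58 = 2.41 km.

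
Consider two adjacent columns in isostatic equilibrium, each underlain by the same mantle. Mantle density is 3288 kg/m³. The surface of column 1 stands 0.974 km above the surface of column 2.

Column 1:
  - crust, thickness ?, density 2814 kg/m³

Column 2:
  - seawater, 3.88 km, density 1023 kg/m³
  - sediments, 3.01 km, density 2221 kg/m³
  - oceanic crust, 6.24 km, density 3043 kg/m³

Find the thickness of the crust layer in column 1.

35.3 km

Take the compensation level at the base of the deeper column (depth z_c below the surface of column 1) and equate Σ ρ_i t_i down to z_c; mantle fills any gap and the z_c terms cancel.
Column 1: x×2814 + (z_c − 0 − x)×3288
Column 2: 0.974×0 + 3.88×1023 + 3.01×2221 + 6.24×3043 + (z_c − 0.974 − 13.13)×3288
The z_c×3288 term appears on both sides and cancels. Collect the known terms of each column as K = Σ(ρt)_known − 3288 × (depth of known layers): K_1 = 0 − 3288×0 = 0; K_2 = 29642.77 − 3288×(0.974 + 13.13) = −16731.182.
Balance: K_1 − x×(3288 − 2814) = K_2, so x = (K_1 − K_2)/(3288 − 2814) = 16731.2/474 = 35.3 km.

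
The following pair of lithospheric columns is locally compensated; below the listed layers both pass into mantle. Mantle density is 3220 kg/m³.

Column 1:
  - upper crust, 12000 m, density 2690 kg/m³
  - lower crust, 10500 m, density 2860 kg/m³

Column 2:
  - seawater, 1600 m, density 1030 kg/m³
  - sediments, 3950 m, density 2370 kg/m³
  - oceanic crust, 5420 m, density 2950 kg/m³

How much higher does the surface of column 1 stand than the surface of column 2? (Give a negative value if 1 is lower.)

For any compensation level in the mantle, the mantle terms cancel and isostasy reduces to e = (Σt_1 − Σt_2) − (Σ(ρt)_1 − Σ(ρt)_2) / ρ_m.
Σt_1 = 22500 m; Σt_2 = 10970 m; Σ(ρt)_1 = 62310000; Σ(ρt)_2 = 26998500 (in m·kg/m³).
e = (22500 − 10970) − (62310000 − 26998500) / 3220 = 564 m.

564 m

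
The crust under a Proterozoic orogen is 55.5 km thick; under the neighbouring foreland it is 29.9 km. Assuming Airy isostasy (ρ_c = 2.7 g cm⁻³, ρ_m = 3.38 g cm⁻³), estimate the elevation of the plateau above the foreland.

Excess crust Δ = 55.5 km − 29.9 km = 25.6 km, split between elevation h and root r with h + r = Δ.
Airy balance ρ_c h = (ρ_m − ρ_c) r gives r = h ρ_c/(ρ_m − ρ_c), so h (1 + ρ_c/(ρ_m − ρ_c)) = Δ, i.e. h = Δ (ρ_m − ρ_c)/ρ_m.
h = 25.6 km × 0.68/3.38 = 5.15 km.

5.15 km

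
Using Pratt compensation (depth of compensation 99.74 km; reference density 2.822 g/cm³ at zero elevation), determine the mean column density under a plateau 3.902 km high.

Pratt balance: ρ_ref D = ρ (D + h).
ρ = ρ_ref D/(D + h) = 2.822 × 99.74 km/(99.74 km + 3.902 km) = 2.72 g/cm³.

2.72 g/cm³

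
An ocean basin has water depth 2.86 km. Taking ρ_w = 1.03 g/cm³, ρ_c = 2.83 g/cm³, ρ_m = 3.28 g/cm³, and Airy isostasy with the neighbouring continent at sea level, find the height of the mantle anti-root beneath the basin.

By Archimedes' principle applied to the lithosphere: replacing crust with seawater at the top is compensated by replacing crust with mantle at the base: d (ρ_c − ρ_w) = a (ρ_m − ρ_c).
a = d (ρ_c − ρ_w)/(ρ_m − ρ_c) = 2.86 km × 1.8/0.45 = 11.4 km.

11.4 km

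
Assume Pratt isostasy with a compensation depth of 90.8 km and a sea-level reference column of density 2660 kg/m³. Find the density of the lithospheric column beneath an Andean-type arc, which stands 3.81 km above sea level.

2550 kg/m³

Pratt balance: ρ_ref D = ρ (D + h).
ρ = ρ_ref D/(D + h) = 2660 × 90.8 km/(90.8 km + 3.81 km) = 2550 kg/m³.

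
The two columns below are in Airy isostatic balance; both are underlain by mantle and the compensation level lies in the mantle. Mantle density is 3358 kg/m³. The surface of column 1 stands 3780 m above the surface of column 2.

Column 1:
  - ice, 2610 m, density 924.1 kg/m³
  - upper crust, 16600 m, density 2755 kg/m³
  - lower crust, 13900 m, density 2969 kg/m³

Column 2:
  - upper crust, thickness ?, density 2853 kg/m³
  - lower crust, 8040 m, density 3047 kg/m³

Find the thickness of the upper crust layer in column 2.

13000 m

Take the compensation level at the base of the deeper column (depth z_c below the surface of column 1) and equate Σ ρ_i t_i down to z_c; mantle fills any gap and the z_c terms cancel.
Column 1: 2610×924.1 + 16600×2755 + 13900×2969 + (z_c − 33110)×3358
Column 2: 3780×0 + x×2853 + 8040×3047 + (z_c − 3780 − 8040 − x)×3358
The z_c×3358 term appears on both sides and cancels. Collect the known terms of each column as K = Σ(ρt)_known − 3358 × (depth of known layers): K_1 = 89414001 − 3358×33110 = −21769379; K_2 = 24497880 − 3358×(3780 + 8040) = −15193680.
Balance: K_1 = K_2 − x×(3358 − 2853), so x = (K_2 − K_1)/(3358 − 2853) = 6575700/505 = 13000 m.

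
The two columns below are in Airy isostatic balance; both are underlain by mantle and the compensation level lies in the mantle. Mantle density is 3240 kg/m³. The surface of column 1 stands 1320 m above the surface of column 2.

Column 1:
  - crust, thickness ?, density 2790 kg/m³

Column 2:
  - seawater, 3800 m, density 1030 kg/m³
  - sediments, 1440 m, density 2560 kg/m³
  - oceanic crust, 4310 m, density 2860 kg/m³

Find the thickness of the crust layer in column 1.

Take the compensation level at the base of the deeper column (depth z_c below the surface of column 1) and equate Σ ρ_i t_i down to z_c; mantle fills any gap and the z_c terms cancel.
Column 1: x×2790 + (z_c − 0 − x)×3240
Column 2: 1320×0 + 3800×1030 + 1440×2560 + 4310×2860 + (z_c − 1320 − 9550)×3240
The z_c×3240 term appears on both sides and cancels. Collect the known terms of each column as K = Σ(ρt)_known − 3240 × (depth of known layers): K_1 = 0 − 3240×0 = 0; K_2 = 19927000 − 3240×(1320 + 9550) = −15291800.
Balance: K_1 − x×(3240 − 2790) = K_2, so x = (K_1 − K_2)/(3240 − 2790) = 15291800/450 = 34000 m.

34000 m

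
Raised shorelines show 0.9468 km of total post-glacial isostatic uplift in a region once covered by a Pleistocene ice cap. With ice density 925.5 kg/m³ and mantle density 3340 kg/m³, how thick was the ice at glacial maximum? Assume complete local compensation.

u = t ρ_ice/ρ_m → t = u ρ_m/ρ_ice = 0.9468 km × 3340/925.5 = 3.42 km.

3.42 km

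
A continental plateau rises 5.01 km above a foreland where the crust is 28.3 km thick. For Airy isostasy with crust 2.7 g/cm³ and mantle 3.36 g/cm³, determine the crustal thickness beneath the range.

Root depth r = h ρ_c / (ρ_m − ρ_c) = 5.01 km × 2.7 / 0.66 = 20.5 km.
Total thickness = T + h + r = 28.3 km + 5.01 km + 20.5 km = 53.8 km.

53.8 km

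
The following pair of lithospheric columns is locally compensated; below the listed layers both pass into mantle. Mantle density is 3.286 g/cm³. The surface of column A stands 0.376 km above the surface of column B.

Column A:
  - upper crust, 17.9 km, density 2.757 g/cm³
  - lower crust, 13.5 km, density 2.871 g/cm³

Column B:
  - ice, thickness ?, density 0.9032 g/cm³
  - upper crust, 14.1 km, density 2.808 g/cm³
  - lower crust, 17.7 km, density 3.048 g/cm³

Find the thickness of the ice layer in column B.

Take the compensation level at the base of the deeper column (depth z_c below the surface of column A) and equate Σ ρ_i t_i down to z_c; mantle fills any gap and the z_c terms cancel.
Column A: 17.9×2.757 + 13.5×2.871 + (z_c − 31.4)×3.286
Column B: 0.376×0 + x×0.9032 + 14.1×2.808 + 17.7×3.048 + (z_c − 0.376 − 31.8 − x)×3.286
The z_c×3.286 term appears on both sides and cancels. Collect the known terms of each column as K = Σ(ρt)_known − 3.286 × (depth of known layers): K_A = 88.1088 − 3.286×31.4 = −15.0716; K_B = 93.5424 − 3.286×(0.376 + 31.8) = −12.187936.
Balance: K_A = K_B − x×(3.286 − 0.9032), so x = (K_B − K_A)/(3.286 − 0.9032) = 2.88366/2.3828 = 1.21 km.

1.21 km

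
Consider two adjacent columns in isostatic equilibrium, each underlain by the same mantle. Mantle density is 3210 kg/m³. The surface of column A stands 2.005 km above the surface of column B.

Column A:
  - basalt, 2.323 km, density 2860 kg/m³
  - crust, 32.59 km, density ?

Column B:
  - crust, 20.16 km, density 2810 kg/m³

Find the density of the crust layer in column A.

Take the compensation level at the base of the deeper column (depth z_c below the surface of column A) and equate Σ ρ_i t_i down to z_c; mantle fills any gap and the z_c terms cancel.
Column A: 2.323×2860 + 32.59×ρ + (z_c − 34.913)×3210
Column B: 2.005×0 + 20.16×2810 + (z_c − 2.005 − 20.16)×3210
The z_c×3210 term appears on both sides and cancels. Collect the known terms of each column as K = Σ(ρt)_known − 3210 × (depth of known layers): K_A = 6643.78 − 3210×34.913 = −105426.95; K_B = 56649.6 − 3210×(2.005 + 20.16) = −14500.05.
Balance: K_A + 32.59×ρ = K_B, so ρ = (K_B − K_A)/32.59 = 90926.9/32.59 = 2790 kg/m³.

2790 kg/m³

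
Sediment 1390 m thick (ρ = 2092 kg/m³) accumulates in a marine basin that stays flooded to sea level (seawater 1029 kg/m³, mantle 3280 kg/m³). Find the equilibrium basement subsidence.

656 m

Submarine loading: the sediment displaces seawater, and the subsidence is in turn flooded, so s (ρ_m − ρ_w) = t (ρ_sed − ρ_w).
s = 1390 m × (2092 − 1029) / (3280 − 1029) = 656 m.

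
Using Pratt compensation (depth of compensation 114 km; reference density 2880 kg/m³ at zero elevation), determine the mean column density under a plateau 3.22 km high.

2800 kg/m³

Pratt balance: ρ_ref D = ρ (D + h).
ρ = ρ_ref D/(D + h) = 2880 × 114 km/(114 km + 3.22 km) = 2800 kg/m³.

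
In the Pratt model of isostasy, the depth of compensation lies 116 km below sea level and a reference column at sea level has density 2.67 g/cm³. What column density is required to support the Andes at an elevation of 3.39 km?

2.59 g/cm³

Pratt balance: ρ_ref D = ρ (D + h).
ρ = ρ_ref D/(D + h) = 2.67 × 116 km/(116 km + 3.39 km) = 2.59 g/cm³.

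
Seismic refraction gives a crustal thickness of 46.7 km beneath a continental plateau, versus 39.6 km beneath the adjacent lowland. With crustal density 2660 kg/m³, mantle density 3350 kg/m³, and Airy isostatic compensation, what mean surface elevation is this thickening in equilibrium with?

1.46 km

Excess crust Δ = 46.7 km − 39.6 km = 7.1 km, split between elevation h and root r with h + r = Δ.
Airy balance ρ_c h = (ρ_m − ρ_c) r gives r = h ρ_c/(ρ_m − ρ_c), so h (1 + ρ_c/(ρ_m − ρ_c)) = Δ, i.e. h = Δ (ρ_m − ρ_c)/ρ_m.
h = 7.1 km × 690/3350 = 1.46 km.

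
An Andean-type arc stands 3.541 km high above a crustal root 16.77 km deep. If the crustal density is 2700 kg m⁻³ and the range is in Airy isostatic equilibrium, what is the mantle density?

Airy balance: ρ_c h = (ρ_m − ρ_c) r → ρ_m = ρ_c (1 + h/r).
ρ_m = 2700 × (1 + 3.541 km/16.77 km) = 3270 kg m⁻³.

3270 kg m⁻³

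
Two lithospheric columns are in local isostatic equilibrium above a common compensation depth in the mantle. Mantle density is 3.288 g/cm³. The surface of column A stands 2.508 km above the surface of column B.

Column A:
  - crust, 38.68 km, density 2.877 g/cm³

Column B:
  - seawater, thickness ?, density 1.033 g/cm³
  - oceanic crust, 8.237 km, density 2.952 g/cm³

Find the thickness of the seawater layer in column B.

Take the compensation level at the base of the deeper column (depth z_c below the surface of column A) and equate Σ ρ_i t_i down to z_c; mantle fills any gap and the z_c terms cancel.
Column A: 38.68×2.877 + (z_c − 38.68)×3.288
Column B: 2.508×0 + x×1.033 + 8.237×2.952 + (z_c − 2.508 − 8.237 − x)×3.288
The z_c×3.288 term appears on both sides and cancels. Collect the known terms of each column as K = Σ(ρt)_known − 3.288 × (depth of known layers): K_A = 111.28236 − 3.288×38.68 = −15.89748; K_B = 24.315624 − 3.288×(2.508 + 8.237) = −11.013936.
Balance: K_A = K_B − x×(3.288 − 1.033), so x = (K_B − K_A)/(3.288 − 1.033) = 4.88354/2.255 = 2.17 km.

2.17 km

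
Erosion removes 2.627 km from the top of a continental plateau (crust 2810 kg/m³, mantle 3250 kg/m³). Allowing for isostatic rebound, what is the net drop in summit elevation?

Rebound u = e ρ_c/ρ_m = 2.627 km × 2810/3250 = 2.271 km.
Net surface drop = e − u = 2.627 km − 2.271 km = e (ρ_m − ρ_c)/ρ_m = 0.356 km.

0.356 km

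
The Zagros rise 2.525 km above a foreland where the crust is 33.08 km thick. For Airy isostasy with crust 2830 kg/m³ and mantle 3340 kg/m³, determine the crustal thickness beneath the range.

49.6 km

Root depth r = h ρ_c / (ρ_m − ρ_c) = 2.525 km × 2830 / 510 = 14.01 km.
Total thickness = T + h + r = 33.08 km + 2.525 km + 14.01 km = 49.6 km.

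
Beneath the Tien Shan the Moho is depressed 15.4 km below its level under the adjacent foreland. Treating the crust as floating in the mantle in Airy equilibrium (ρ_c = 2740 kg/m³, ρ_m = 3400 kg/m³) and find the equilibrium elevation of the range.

Isostatic balance requires: ρ_c h = (ρ_m − ρ_c) r.
h = r (ρ_m − ρ_c) / ρ_c = 15.4 km × (3400 − 2740) / 2740 = 3.71 km.

3.71 km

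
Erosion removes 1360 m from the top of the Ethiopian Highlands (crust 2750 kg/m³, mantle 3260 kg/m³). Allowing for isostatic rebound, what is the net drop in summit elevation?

Rebound u = e ρ_c/ρ_m = 1360 m × 2750/3260 = 1147 m.
Net surface drop = e − u = 1360 m − 1147 m = e (ρ_m − ρ_c)/ρ_m = 213 m.

213 m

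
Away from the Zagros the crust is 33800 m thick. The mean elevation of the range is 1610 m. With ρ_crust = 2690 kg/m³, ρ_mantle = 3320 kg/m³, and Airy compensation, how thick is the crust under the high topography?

42300 m

Root depth r = h ρ_c / (ρ_m − ρ_c) = 1610 m × 2690 / 630 = 6874 m.
Total thickness = T + h + r = 33800 m + 1610 m + 6874 m = 42300 m.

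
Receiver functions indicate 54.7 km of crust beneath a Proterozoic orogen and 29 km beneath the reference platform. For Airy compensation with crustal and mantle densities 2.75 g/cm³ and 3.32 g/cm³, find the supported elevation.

4.41 km

Excess crust Δ = 54.7 km − 29 km = 25.7 km, split between elevation h and root r with h + r = Δ.
Airy balance ρ_c h = (ρ_m − ρ_c) r gives r = h ρ_c/(ρ_m − ρ_c), so h (1 + ρ_c/(ρ_m − ρ_c)) = Δ, i.e. h = Δ (ρ_m − ρ_c)/ρ_m.
h = 25.7 km × 0.57/3.32 = 4.41 km.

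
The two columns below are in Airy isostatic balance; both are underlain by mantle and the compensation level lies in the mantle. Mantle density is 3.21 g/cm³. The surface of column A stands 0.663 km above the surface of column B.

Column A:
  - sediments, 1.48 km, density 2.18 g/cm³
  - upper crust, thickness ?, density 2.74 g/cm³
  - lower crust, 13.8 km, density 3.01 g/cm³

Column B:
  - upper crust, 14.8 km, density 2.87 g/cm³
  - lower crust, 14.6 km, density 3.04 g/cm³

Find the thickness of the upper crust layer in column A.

11.4 km

Take the compensation level at the base of the deeper column (depth z_c below the surface of column A) and equate Σ ρ_i t_i down to z_c; mantle fills any gap and the z_c terms cancel.
Column A: 1.48×2.18 + x×2.74 + 13.8×3.01 + (z_c − 15.28 − x)×3.21
Column B: 0.663×0 + 14.8×2.87 + 14.6×3.04 + (z_c − 0.663 − 29.4)×3.21
The z_c×3.21 term appears on both sides and cancels. Collect the known terms of each column as K = Σ(ρt)_known − 3.21 × (depth of known layers): K_A = 44.7644 − 3.21×15.28 = −4.2844; K_B = 86.86 − 3.21×(0.663 + 29.4) = −9.64223.
Balance: K_A − x×(3.21 − 2.74) = K_B, so x = (K_A − K_B)/(3.21 − 2.74) = 5.35783/0.47 = 11.4 km.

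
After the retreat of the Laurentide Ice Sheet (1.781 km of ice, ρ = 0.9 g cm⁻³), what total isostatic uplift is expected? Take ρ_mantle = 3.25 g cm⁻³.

Removing the load lets mantle flow back in; uplift u satisfies ρ_ice t = ρ_m u.
u = t ρ_ice/ρ_m = 1.781 km × 0.9/3.25 = 0.493 km.

0.493 km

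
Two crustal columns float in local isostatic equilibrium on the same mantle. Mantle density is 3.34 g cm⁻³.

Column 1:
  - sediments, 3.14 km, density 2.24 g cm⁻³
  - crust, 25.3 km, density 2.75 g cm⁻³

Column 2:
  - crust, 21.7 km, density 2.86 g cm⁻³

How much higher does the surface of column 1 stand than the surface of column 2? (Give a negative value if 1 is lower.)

2.38 km

For any compensation level in the mantle, the mantle terms cancel and isostasy reduces to e = (Σt_1 − Σt_2) − (Σ(ρt)_1 − Σ(ρt)_2) / ρ_m.
Σt_1 = 28.44 km; Σt_2 = 21.7 km; Σ(ρt)_1 = 76.6086; Σ(ρt)_2 = 62.062 (in km·g cm⁻³).
e = (28.44 − 21.7) − (76.6086 − 62.062) / 3.34 = 2.38 km.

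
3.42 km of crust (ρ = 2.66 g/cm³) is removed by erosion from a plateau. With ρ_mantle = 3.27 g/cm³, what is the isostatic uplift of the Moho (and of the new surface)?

Unloading: uplift u = e ρ_c/ρ_m = 3.42 km × 2.66/3.27 = 2.78 km.

2.78 km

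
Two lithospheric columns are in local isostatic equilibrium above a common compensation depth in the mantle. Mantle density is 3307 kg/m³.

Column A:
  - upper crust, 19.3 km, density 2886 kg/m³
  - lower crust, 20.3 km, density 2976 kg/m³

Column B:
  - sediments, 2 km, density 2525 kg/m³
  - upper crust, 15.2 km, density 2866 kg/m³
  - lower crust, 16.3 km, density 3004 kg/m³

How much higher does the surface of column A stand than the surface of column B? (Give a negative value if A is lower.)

0.495 km

For any compensation level in the mantle, the mantle terms cancel and isostasy reduces to e = (Σt_A − Σt_B) − (Σ(ρt)_A − Σ(ρt)_B) / ρ_m.
Σt_A = 39.6 km; Σt_B = 33.5 km; Σ(ρt)_A = 116112.6; Σ(ρt)_B = 97578.4 (in km·kg/m³).
e = (39.6 − 33.5) − (116112.6 − 97578.4) / 3307 = 0.495 km.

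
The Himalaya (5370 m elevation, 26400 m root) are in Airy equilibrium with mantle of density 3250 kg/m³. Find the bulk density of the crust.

ρ_c h = (ρ_m − ρ_c) r → ρ_c (h + r) = ρ_m r → ρ_c = ρ_m r / (h + r).
ρ_c = 3250 × 26400 m / (5370 m + 26400 m) = 2700 kg/m³.

2700 kg/m³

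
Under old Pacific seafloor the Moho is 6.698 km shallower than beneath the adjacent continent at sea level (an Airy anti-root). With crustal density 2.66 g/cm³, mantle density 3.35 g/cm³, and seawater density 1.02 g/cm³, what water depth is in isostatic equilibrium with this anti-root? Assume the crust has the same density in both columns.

Replacing a thickness d of crust by seawater at the top must be balanced by replacing crust with mantle at the base: d (ρ_c − ρ_w) = a (ρ_m − ρ_c).
d = a (ρ_m − ρ_c)/(ρ_c − ρ_w) = 6.698 km × 0.69/1.64 = 2.82 km.

2.82 km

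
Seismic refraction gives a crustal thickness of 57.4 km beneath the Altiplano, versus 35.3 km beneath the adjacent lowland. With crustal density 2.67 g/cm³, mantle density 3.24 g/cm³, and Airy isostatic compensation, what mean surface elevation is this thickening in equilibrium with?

Excess crust Δ = 57.4 km − 35.3 km = 22.1 km, split between elevation h and root r with h + r = Δ.
Airy balance ρ_c h = (ρ_m − ρ_c) r gives r = h ρ_c/(ρ_m − ρ_c), so h (1 + ρ_c/(ρ_m − ρ_c)) = Δ, i.e. h = Δ (ρ_m − ρ_c)/ρ_m.
h = 22.1 km × 0.57/3.24 = 3.89 km.

3.89 km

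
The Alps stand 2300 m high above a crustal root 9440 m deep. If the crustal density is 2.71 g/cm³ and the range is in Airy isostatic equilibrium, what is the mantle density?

3.37 g/cm³

Airy balance: ρ_c h = (ρ_m − ρ_c) r → ρ_m = ρ_c (1 + h/r).
ρ_m = 2.71 × (1 + 2300 m/9440 m) = 3.37 g/cm³.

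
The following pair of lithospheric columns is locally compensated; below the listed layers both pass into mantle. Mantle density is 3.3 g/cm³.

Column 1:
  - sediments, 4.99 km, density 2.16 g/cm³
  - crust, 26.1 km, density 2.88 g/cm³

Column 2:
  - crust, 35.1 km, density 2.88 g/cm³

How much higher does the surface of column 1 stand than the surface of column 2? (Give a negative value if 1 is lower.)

For any compensation level in the mantle, the mantle terms cancel and isostasy reduces to e = (Σt_1 − Σt_2) − (Σ(ρt)_1 − Σ(ρt)_2) / ρ_m.
Σt_1 = 31.09 km; Σt_2 = 35.1 km; Σ(ρt)_1 = 85.9464; Σ(ρt)_2 = 101.088 (in km·g/cm³).
e = (31.09 − 35.1) − (85.9464 − 101.088) / 3.3 = 0.578 km.

0.578 km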